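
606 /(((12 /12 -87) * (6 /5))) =-505 /86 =-5.87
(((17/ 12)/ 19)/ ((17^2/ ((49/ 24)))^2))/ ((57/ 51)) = 2401/ 721122048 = 0.00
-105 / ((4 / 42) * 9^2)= -245 / 18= -13.61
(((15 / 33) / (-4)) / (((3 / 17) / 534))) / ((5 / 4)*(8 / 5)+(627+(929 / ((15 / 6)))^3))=-945625 / 141112385414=-0.00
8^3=512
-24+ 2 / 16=-191 / 8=-23.88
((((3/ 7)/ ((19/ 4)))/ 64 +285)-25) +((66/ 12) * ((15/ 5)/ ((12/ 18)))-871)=-1247537/ 2128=-586.25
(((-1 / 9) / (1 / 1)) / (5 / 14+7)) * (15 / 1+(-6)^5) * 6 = 72436 / 103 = 703.26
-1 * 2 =-2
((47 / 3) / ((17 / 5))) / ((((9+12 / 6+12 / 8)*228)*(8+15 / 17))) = 47 / 258210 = 0.00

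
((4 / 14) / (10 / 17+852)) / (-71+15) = -17 / 2840824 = -0.00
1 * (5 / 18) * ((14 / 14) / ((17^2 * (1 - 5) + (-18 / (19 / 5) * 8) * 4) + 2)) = -95 / 446508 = -0.00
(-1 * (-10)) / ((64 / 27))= 135 / 32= 4.22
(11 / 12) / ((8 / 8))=11 / 12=0.92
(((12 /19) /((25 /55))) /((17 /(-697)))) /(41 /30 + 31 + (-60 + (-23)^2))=-32472 /285779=-0.11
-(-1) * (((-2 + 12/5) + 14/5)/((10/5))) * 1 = 1.60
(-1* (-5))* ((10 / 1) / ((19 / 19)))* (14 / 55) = 140 / 11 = 12.73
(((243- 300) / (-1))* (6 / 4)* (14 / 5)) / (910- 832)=399 / 130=3.07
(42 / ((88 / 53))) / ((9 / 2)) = 371 / 66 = 5.62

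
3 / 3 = 1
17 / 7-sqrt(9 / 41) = 17 / 7-3 * sqrt(41) / 41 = 1.96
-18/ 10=-9/ 5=-1.80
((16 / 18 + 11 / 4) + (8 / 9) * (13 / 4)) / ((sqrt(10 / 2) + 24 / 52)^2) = 0.90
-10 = -10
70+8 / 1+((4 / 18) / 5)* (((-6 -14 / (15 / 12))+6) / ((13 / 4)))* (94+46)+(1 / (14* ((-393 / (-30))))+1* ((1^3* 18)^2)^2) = 56344193107 / 536445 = 105032.56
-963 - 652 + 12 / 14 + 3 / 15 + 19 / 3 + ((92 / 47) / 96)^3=-80756206776971 / 50233720320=-1607.61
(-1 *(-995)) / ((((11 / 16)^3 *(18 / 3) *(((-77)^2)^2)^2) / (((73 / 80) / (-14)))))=-929728 / 34540065085049231631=-0.00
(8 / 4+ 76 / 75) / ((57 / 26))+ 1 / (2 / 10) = 27251 / 4275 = 6.37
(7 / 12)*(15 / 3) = 35 / 12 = 2.92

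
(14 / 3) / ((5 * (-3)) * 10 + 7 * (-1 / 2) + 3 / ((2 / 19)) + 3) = -7 / 183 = -0.04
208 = 208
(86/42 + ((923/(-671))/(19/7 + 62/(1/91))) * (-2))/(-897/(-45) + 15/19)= 36110765115/365369888422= 0.10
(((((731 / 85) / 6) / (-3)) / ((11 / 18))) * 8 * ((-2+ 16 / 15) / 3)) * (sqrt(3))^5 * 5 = 4816 * sqrt(3) / 55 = 151.66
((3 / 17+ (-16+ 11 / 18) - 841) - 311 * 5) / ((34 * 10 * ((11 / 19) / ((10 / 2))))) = -14018789 / 228888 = -61.25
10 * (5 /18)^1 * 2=50 /9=5.56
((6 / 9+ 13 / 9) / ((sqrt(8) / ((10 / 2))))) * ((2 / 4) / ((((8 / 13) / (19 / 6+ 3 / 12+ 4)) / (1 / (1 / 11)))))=1209065 * sqrt(2) / 6912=247.38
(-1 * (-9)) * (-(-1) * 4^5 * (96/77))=884736/77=11490.08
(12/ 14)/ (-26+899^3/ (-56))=-16/ 242191385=-0.00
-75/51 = -1.47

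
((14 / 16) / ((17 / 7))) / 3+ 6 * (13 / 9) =1195 / 136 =8.79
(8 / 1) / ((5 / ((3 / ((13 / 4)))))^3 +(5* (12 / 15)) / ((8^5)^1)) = 1769472 / 35152027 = 0.05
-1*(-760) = 760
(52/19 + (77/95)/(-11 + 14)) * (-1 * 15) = -857/19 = -45.11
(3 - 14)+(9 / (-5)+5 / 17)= -1063 / 85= -12.51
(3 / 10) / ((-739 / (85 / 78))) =-17 / 38428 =-0.00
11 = 11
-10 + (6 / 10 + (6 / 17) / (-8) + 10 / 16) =-5997 / 680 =-8.82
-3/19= -0.16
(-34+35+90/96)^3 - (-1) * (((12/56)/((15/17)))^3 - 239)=-40692419419/175616000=-231.71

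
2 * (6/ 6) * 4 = 8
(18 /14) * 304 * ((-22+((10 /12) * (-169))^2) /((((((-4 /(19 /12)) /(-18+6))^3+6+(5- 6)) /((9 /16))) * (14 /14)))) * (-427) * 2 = -17009710516119 /22906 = -742587554.18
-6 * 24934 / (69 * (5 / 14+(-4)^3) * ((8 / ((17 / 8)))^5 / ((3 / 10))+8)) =123909500533 / 9197510129181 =0.01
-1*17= -17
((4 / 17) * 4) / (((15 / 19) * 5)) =0.24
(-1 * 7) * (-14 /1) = 98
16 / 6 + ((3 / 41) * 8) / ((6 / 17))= 532 / 123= 4.33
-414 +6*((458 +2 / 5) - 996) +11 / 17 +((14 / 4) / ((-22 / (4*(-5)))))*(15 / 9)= -10192388 / 2805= -3633.65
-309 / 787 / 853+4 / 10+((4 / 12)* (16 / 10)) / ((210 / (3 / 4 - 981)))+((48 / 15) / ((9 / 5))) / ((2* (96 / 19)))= -24285145037 / 12687777900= -1.91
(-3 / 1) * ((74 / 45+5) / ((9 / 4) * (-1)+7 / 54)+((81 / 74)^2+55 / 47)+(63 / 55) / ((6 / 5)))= -1840623717 / 3241600340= -0.57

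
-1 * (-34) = 34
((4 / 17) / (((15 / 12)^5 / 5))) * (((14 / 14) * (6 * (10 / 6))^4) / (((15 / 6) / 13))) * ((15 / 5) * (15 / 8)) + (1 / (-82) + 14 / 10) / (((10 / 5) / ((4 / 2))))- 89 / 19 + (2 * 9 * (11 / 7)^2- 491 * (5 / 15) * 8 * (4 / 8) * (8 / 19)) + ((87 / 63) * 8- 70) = 38410861907 / 341530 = 112467.02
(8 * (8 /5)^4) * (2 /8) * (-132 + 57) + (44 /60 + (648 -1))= -25148 /75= -335.31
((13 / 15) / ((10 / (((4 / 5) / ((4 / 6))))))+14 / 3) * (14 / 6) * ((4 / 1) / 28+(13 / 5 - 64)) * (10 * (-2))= 15342464 / 1125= 13637.75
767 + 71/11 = 8508/11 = 773.45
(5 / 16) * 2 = 5 / 8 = 0.62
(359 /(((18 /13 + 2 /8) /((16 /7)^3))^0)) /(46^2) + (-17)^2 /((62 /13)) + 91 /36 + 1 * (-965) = -133083659 /147591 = -901.71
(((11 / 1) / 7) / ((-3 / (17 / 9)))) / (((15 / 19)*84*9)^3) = -1282633 / 275613805656000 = -0.00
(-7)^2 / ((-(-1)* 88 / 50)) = 27.84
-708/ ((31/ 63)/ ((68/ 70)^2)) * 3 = -22098096/ 5425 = -4073.38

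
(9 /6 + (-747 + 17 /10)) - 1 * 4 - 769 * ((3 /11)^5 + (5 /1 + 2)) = -4937791689 /805255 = -6131.96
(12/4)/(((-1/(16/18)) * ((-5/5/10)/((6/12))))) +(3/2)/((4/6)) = 15.58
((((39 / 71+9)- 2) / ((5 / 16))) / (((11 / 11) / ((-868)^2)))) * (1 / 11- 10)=-180355621.11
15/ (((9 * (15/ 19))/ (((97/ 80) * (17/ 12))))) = 31331/ 8640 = 3.63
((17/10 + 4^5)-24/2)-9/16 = 81051/80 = 1013.14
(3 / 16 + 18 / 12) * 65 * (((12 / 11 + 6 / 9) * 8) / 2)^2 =655980 / 121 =5421.32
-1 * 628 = -628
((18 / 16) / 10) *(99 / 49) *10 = 891 / 392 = 2.27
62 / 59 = 1.05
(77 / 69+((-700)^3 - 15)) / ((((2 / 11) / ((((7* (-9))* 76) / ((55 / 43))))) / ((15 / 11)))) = 2436328412618436 / 253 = 9629756571614.37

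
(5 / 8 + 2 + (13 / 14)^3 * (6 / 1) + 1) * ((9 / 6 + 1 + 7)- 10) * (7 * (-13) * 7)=300677 / 112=2684.62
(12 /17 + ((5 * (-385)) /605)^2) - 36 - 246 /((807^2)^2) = -7319695112352599 /290808553274019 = -25.17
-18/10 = -9/5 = -1.80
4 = 4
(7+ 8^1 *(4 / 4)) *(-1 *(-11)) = 165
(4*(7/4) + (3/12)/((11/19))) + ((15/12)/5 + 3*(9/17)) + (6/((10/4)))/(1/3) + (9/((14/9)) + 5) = 178389/6545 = 27.26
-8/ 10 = -4/ 5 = -0.80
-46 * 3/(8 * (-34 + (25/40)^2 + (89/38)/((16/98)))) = 20976/23425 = 0.90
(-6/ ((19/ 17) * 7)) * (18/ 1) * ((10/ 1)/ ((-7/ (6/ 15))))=7344/ 931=7.89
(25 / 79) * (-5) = -125 / 79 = -1.58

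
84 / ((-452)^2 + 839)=28 / 68381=0.00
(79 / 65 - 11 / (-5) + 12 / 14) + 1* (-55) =-23081 / 455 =-50.73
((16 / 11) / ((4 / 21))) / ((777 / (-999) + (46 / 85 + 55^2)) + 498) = 32130 / 14822027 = 0.00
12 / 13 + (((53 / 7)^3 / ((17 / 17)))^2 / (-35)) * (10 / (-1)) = 53827.77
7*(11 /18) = 77 /18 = 4.28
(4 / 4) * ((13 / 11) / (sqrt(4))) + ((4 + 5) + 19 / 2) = 210 / 11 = 19.09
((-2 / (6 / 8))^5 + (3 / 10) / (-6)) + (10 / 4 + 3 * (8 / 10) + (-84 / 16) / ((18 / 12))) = -648799 / 4860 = -133.50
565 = 565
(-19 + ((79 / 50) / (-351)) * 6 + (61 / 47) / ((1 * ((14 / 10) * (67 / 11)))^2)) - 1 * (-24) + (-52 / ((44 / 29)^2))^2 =3649852622842780867 / 7083699622599600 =515.25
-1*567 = -567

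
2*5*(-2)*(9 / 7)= -180 / 7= -25.71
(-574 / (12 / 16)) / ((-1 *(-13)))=-2296 / 39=-58.87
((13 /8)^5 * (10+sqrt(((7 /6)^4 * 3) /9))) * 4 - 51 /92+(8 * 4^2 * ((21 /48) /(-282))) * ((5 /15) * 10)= 487.64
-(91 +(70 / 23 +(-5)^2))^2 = -7496644 / 529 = -14171.35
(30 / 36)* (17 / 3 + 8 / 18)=275 / 54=5.09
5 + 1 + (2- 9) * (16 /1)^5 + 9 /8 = -58720199 /8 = -7340024.88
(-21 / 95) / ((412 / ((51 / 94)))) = -1071 / 3679160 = -0.00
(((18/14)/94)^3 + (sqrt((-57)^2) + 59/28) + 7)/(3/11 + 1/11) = 207166138113/1139561248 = 181.79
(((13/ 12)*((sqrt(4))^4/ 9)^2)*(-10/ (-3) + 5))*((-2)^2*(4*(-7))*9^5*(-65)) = 12265344000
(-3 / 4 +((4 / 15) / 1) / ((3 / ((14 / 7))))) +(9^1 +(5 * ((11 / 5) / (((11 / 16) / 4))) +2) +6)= 14477 / 180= 80.43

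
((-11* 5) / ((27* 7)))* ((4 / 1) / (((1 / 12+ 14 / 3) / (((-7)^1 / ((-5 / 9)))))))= -176 / 57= -3.09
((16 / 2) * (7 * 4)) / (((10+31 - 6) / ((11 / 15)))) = 352 / 75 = 4.69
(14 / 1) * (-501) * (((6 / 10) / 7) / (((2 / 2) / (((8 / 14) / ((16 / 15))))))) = -4509 / 14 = -322.07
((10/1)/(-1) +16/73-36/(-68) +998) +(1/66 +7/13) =989.30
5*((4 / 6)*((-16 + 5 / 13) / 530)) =-203 / 2067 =-0.10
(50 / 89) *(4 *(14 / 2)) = 1400 / 89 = 15.73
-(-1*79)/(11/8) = 632/11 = 57.45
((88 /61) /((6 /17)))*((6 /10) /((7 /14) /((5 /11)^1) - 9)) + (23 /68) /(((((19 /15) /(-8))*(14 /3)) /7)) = -3.51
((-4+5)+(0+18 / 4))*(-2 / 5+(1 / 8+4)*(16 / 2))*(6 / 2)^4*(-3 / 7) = -435699 / 70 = -6224.27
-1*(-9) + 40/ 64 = 77/ 8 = 9.62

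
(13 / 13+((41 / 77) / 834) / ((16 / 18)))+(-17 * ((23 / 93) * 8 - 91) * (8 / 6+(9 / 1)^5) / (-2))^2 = 26613766434920897691010199 / 13330115568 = 1996514306208218.89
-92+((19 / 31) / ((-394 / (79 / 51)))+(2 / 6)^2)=-171721129 / 1868742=-91.89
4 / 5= 0.80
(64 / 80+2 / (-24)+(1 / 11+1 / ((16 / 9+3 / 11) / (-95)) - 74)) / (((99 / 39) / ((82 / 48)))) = -8535259993 / 106112160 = -80.44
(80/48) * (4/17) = 20/51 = 0.39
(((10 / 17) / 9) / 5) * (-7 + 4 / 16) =-3 / 34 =-0.09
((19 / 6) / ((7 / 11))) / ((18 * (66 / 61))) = 1159 / 4536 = 0.26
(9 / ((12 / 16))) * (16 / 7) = 192 / 7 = 27.43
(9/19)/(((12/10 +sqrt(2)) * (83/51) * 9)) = -765/11039 +1275 * sqrt(2)/22078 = 0.01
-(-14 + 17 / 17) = 13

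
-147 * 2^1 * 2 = -588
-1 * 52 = -52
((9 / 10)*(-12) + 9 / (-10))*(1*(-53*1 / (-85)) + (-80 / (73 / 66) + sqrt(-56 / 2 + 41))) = 52056927 / 62050 - 117*sqrt(13) / 10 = 796.77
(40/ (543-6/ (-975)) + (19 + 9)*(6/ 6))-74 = -8104942/ 176477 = -45.93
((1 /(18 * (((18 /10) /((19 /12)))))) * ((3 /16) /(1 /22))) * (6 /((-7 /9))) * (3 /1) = -1045 /224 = -4.67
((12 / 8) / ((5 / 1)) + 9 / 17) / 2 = 141 / 340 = 0.41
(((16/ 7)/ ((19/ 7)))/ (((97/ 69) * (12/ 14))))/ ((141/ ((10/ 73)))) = 0.00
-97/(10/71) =-6887/10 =-688.70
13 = 13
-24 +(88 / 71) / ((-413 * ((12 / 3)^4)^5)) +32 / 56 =-94420011279450123 / 4030122432659456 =-23.43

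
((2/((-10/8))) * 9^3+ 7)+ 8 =-5757/5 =-1151.40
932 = 932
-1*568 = -568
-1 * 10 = -10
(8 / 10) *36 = 144 / 5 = 28.80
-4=-4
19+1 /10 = 191 /10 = 19.10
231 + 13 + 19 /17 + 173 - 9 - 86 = 5493 /17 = 323.12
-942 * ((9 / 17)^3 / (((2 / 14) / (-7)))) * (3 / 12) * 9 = 151421319 / 9826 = 15410.27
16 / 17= 0.94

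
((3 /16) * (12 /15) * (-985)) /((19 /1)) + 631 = 47365 /76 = 623.22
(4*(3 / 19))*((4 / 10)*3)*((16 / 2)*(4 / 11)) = 2304 / 1045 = 2.20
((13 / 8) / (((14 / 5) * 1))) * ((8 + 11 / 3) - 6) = 1105 / 336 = 3.29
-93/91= -1.02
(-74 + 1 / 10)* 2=-147.80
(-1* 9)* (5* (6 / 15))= -18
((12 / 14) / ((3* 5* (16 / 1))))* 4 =1 / 70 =0.01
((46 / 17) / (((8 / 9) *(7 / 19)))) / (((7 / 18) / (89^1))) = 1890.96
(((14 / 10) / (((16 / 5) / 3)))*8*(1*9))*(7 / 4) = 1323 / 8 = 165.38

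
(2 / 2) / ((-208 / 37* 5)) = -37 / 1040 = -0.04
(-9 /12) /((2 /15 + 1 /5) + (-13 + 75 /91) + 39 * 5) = -819 /200008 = -0.00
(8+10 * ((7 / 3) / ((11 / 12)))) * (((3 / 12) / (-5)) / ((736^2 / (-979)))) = 89 / 29440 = 0.00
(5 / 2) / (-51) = -5 / 102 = -0.05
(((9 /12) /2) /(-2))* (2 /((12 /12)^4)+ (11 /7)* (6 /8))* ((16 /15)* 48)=-1068 /35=-30.51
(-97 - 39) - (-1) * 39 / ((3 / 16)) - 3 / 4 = 285 / 4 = 71.25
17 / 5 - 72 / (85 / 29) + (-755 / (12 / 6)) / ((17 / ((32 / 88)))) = -27339 / 935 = -29.24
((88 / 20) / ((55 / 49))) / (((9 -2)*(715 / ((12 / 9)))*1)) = 56 / 53625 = 0.00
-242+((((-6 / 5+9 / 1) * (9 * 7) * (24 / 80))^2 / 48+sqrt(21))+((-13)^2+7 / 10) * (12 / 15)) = sqrt(21)+13860947 / 40000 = 351.11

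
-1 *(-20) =20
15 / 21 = 0.71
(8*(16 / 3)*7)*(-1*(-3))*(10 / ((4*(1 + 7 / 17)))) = 4760 / 3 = 1586.67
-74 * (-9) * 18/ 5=2397.60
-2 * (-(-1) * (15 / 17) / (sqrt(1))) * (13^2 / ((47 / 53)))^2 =-2406835470 / 37553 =-64091.70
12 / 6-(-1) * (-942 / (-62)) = 533 / 31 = 17.19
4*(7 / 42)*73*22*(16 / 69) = 248.27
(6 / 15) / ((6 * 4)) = 1 / 60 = 0.02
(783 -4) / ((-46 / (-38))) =14801 / 23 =643.52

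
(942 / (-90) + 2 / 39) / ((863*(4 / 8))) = -1354 / 56095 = -0.02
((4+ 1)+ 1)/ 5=6/ 5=1.20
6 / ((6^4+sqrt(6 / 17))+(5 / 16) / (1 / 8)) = 529788 / 114654929 - 24 *sqrt(102) / 114654929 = 0.00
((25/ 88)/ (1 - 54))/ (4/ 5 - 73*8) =125/ 13600224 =0.00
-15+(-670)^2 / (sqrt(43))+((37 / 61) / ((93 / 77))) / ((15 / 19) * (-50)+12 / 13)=68441.60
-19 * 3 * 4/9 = -76/3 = -25.33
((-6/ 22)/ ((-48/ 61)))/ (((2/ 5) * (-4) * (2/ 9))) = -2745/ 2816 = -0.97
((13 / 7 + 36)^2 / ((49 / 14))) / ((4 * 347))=0.30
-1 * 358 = -358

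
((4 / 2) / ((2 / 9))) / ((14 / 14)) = 9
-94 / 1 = -94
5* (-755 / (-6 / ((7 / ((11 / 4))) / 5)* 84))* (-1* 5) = -3775 / 198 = -19.07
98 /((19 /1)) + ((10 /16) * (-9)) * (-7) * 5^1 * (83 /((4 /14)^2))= 121708111 /608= 200177.81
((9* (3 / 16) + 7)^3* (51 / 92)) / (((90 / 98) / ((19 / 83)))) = 42505291913 / 469155840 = 90.60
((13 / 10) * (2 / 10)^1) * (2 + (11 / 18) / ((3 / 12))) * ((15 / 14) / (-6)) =-13 / 63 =-0.21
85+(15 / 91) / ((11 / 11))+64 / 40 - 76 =4898 / 455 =10.76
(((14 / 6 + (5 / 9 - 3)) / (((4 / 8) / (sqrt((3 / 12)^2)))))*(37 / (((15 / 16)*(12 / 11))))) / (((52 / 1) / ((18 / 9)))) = -407 / 5265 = -0.08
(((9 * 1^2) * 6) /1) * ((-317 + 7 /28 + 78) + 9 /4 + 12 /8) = -12690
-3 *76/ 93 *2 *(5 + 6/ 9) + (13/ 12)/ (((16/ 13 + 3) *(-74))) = -14024253/ 504680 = -27.79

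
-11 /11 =-1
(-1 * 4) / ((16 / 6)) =-3 / 2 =-1.50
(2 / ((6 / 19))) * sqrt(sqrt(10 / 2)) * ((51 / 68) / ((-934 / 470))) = -4465 * 5^(1 / 4) / 1868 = -3.57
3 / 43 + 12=519 / 43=12.07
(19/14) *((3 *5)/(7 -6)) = 285/14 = 20.36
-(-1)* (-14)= -14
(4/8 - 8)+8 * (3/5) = -27/10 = -2.70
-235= -235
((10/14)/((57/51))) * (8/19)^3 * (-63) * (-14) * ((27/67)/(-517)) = -148055040/4514189119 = -0.03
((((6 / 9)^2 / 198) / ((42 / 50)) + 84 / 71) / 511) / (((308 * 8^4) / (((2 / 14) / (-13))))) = -787637 / 38967119982895104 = -0.00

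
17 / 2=8.50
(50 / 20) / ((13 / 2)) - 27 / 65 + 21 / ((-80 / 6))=-167 / 104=-1.61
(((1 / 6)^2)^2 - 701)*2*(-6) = 908495 / 108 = 8411.99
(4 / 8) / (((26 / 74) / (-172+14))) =-2923 / 13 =-224.85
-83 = -83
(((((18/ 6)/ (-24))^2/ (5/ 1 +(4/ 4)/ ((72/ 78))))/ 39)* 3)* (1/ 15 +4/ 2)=31/ 75920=0.00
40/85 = 8/17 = 0.47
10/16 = 5/8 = 0.62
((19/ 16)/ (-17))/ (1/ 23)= -437/ 272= -1.61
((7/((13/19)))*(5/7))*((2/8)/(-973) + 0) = -95/50596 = -0.00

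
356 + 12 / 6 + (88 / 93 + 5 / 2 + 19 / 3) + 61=79753 / 186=428.78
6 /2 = 3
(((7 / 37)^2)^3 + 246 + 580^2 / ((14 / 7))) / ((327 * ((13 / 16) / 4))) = 9219975483905344 / 3635634321553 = 2536.00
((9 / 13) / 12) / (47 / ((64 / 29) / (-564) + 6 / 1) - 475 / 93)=263097 / 12453938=0.02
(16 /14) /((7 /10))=80 /49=1.63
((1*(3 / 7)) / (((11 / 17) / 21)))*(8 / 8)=153 / 11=13.91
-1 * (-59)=59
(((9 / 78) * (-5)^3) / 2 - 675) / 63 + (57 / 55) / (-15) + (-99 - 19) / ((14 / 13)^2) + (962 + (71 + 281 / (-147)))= 1930664689 / 2102100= 918.45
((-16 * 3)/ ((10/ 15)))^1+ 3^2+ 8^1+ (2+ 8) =-45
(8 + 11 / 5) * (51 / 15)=34.68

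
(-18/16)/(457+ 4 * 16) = -9/4168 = -0.00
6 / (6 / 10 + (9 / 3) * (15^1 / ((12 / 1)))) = 40 / 29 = 1.38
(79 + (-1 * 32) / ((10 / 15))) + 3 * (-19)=-26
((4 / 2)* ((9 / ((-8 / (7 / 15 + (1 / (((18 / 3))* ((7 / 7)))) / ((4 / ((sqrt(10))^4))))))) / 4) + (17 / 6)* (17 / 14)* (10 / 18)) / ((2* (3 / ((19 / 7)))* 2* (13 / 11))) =-4391717 / 33022080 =-0.13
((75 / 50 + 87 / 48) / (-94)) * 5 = -265 / 1504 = -0.18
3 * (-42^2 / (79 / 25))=-132300 / 79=-1674.68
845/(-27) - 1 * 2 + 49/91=-11498/351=-32.76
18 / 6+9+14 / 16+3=127 / 8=15.88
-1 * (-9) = 9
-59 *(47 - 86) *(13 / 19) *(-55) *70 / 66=-1744925 / 19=-91838.16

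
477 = 477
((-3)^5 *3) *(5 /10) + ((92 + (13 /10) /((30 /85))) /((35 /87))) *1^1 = -88661 /700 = -126.66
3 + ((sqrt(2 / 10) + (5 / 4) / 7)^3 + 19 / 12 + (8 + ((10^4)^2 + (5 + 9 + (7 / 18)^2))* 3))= 1159* sqrt(5) / 19600 + 177811232687551 / 592704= 300000055.28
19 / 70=0.27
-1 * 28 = -28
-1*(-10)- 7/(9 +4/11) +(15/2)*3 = 6541/206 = 31.75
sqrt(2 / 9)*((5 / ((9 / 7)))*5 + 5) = 220*sqrt(2) / 27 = 11.52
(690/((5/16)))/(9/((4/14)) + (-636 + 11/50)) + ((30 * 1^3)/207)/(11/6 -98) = -732861340/200484997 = -3.66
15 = 15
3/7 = 0.43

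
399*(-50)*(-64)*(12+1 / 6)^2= 189001866.67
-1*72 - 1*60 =-132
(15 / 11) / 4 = 15 / 44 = 0.34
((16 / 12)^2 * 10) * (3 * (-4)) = -640 / 3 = -213.33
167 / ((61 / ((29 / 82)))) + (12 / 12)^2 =9845 / 5002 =1.97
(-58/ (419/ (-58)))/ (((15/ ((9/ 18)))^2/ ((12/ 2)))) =1682/ 31425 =0.05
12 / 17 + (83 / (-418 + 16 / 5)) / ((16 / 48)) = 219 / 2074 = 0.11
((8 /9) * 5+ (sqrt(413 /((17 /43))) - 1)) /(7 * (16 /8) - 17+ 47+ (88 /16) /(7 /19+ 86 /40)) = 899 /12054+ 87 * sqrt(301903) /68306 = 0.77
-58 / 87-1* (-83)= 247 / 3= 82.33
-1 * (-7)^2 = -49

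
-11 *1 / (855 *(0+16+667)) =-11 / 583965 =-0.00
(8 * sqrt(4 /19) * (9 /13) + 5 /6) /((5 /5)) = 5 /6 + 144 * sqrt(19) /247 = 3.37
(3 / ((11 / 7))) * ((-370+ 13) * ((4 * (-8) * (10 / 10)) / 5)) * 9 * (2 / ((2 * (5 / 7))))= 54959.83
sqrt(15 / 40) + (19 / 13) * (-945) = -17955 / 13 + sqrt(6) / 4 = -1380.54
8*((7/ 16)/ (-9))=-7/ 18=-0.39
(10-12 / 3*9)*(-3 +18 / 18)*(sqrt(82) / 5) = 52*sqrt(82) / 5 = 94.18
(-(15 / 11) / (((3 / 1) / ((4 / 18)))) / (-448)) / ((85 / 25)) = 25 / 376992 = 0.00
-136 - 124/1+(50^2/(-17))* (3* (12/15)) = -10420/17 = -612.94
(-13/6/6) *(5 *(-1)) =65/36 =1.81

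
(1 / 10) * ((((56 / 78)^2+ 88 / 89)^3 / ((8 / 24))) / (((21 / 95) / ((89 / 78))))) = 40103336199534464 / 7609047627330513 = 5.27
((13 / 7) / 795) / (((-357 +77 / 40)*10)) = -52 / 79039695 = -0.00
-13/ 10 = -1.30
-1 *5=-5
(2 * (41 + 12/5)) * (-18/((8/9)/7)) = -123039/10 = -12303.90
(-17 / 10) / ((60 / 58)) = -493 / 300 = -1.64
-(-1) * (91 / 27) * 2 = 182 / 27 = 6.74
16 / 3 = 5.33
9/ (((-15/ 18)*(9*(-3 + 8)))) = -6/ 25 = -0.24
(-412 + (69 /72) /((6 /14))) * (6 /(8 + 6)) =-29503 /168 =-175.61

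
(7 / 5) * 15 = 21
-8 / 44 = -2 / 11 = -0.18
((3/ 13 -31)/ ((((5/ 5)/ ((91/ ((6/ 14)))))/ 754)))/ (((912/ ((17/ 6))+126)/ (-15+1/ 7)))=1866300800/ 11421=163409.58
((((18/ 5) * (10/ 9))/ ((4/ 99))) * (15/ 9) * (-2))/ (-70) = 33/ 7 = 4.71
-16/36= -4/9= -0.44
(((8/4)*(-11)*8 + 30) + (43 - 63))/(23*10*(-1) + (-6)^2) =83/97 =0.86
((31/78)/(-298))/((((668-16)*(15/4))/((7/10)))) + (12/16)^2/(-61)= -639381749/69334527600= -0.01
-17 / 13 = -1.31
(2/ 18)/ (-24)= -1/ 216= -0.00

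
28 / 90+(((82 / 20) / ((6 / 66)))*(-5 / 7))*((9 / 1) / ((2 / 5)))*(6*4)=-5479552 / 315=-17395.40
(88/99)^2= 64/81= 0.79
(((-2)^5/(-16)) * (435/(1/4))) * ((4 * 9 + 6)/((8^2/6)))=27405/2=13702.50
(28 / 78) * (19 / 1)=266 / 39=6.82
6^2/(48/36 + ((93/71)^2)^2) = 8.42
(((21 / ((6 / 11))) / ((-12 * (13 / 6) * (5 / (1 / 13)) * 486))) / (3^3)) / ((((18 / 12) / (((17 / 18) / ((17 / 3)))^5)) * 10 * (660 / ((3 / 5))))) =-7 / 517325927040000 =-0.00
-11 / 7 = -1.57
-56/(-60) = 14/15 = 0.93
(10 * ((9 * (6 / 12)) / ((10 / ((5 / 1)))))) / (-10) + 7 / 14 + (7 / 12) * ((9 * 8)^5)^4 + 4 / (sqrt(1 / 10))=4 * sqrt(10) + 32705945891646083685809100103713030137 / 4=8176486472911520921452275000000000000.00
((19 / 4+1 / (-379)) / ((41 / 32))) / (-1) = -57576 / 15539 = -3.71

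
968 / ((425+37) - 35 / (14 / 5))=1936 / 899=2.15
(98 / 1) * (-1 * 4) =-392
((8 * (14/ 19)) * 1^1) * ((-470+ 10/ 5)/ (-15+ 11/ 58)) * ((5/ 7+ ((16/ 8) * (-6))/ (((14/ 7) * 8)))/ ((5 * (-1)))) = 108576/ 81605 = 1.33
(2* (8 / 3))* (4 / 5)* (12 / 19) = 256 / 95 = 2.69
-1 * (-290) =290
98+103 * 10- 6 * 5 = 1098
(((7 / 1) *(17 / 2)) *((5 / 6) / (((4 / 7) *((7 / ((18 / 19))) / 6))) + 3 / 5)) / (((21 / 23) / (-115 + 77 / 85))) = -12602551 / 950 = -13265.84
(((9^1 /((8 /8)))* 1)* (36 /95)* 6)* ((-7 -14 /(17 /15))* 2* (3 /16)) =-239841 /1615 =-148.51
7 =7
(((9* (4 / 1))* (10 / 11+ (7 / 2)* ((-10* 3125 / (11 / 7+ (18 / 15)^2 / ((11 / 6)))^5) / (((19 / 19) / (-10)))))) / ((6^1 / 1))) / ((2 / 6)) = 5724837672738431441774760 / 21146406745425131027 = 270723.90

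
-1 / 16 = -0.06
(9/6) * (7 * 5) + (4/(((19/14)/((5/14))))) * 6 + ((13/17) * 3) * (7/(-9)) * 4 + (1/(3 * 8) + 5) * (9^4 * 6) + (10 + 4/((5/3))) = 3847595287/19380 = 198534.33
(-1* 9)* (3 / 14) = -27 / 14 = -1.93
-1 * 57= -57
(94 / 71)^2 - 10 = -41574 / 5041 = -8.25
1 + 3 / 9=4 / 3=1.33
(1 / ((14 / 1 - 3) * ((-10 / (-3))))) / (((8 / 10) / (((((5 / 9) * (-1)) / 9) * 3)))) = -5 / 792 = -0.01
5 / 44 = 0.11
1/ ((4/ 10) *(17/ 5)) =25/ 34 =0.74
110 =110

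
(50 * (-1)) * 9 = -450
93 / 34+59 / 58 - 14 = -5052 / 493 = -10.25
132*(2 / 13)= 264 / 13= 20.31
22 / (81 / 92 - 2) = -2024 / 103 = -19.65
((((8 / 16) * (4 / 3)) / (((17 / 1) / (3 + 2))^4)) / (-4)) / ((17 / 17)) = -625 / 501126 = -0.00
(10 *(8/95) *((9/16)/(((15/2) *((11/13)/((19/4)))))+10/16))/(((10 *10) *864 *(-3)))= -0.00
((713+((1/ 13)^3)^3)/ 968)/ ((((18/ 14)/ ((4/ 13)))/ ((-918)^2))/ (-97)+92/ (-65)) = -109254579882102679500/ 209942306988393540847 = -0.52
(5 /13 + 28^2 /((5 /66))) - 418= 645527 /65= 9931.18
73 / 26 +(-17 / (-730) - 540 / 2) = -1267717 / 4745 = -267.17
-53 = -53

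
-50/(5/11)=-110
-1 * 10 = -10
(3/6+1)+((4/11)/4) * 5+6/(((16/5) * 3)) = 227/88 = 2.58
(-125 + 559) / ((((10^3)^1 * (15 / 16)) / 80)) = 37.03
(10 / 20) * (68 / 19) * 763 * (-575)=-14916650 / 19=-785086.84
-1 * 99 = -99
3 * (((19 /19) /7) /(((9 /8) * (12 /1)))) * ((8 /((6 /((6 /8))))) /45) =2 /2835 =0.00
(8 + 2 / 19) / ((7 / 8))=176 / 19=9.26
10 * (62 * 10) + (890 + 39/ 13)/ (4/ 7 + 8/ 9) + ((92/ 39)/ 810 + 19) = 9925692797/ 1453140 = 6830.51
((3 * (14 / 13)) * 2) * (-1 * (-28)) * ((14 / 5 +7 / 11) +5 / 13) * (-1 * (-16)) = 102810624 / 9295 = 11060.85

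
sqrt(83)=9.11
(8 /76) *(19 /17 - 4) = -98 /323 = -0.30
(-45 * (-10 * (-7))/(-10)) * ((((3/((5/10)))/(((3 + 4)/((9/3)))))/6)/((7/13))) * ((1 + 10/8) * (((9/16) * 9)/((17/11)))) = 14073345/7616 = 1847.87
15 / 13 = 1.15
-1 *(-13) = 13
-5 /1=-5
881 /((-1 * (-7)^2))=-881 /49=-17.98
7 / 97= 0.07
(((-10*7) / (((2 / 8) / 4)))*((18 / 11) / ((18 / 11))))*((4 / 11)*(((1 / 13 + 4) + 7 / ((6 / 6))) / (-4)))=161280 / 143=1127.83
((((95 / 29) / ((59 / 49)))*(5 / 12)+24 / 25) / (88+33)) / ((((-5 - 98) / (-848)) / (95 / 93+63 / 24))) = 154521842327 / 297472492350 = 0.52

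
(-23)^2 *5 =2645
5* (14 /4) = 35 /2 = 17.50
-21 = -21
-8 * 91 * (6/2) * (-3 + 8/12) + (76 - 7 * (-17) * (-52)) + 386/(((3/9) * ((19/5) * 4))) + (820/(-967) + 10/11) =-379854481/404206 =-939.75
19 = 19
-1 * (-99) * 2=198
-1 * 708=-708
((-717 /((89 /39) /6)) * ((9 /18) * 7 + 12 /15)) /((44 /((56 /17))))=-50501178 /83215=-606.88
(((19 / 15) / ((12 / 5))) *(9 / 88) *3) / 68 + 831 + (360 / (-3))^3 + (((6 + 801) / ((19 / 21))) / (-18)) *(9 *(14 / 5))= -3930283630809 / 2273920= -1728417.72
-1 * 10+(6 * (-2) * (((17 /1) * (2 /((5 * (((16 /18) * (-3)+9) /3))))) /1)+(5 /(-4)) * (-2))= -8769 /190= -46.15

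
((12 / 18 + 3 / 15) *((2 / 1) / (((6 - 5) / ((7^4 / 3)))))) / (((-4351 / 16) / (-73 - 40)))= 112866208 / 195795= 576.45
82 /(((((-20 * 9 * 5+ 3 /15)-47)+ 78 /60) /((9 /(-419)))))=1476 /792329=0.00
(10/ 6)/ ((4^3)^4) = 5/ 50331648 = 0.00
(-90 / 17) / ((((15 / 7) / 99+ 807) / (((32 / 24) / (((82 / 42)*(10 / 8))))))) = -232848 / 64968067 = -0.00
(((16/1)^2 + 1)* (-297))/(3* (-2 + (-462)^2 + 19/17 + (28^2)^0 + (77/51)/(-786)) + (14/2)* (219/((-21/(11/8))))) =-4079632392/34219118449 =-0.12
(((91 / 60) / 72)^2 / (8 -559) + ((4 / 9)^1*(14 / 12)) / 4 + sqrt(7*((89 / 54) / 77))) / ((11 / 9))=1332970919 / 12568089600 + sqrt(5874) / 242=0.42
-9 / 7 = -1.29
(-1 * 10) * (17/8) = -85/4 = -21.25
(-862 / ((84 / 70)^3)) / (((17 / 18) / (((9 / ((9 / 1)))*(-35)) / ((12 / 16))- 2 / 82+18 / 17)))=5140590875 / 213282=24102.32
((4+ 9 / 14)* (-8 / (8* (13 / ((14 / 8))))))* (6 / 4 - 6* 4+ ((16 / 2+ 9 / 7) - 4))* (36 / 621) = 1205 / 1932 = 0.62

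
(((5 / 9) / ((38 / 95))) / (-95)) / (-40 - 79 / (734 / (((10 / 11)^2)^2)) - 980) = 5373247 / 374907714696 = 0.00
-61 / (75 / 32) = -1952 / 75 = -26.03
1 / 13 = 0.08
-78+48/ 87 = -2246/ 29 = -77.45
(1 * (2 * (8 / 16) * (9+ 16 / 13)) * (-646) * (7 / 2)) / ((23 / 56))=-16839928 / 299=-56320.83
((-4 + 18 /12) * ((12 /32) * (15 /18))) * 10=-125 /16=-7.81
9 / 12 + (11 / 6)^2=37 / 9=4.11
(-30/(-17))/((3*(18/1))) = 5/153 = 0.03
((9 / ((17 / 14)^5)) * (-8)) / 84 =-460992 / 1419857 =-0.32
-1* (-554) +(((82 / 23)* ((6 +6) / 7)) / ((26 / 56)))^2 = 65020250 / 89401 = 727.29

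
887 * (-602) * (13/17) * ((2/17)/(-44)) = 3470831/3179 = 1091.80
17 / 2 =8.50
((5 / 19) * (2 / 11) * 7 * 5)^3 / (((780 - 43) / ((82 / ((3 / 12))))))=14063000000 / 6728315473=2.09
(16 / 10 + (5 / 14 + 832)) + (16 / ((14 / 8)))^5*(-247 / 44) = -661493781373 / 1848770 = -357802.10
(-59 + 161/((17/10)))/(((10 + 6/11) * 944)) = 6677/1861568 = 0.00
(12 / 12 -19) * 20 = -360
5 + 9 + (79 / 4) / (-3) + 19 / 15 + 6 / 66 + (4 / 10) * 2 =6319 / 660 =9.57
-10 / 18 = -5 / 9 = -0.56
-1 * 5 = -5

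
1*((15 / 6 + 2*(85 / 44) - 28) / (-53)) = 238 / 583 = 0.41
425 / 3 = 141.67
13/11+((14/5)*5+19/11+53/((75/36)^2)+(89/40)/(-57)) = 91169737/3135000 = 29.08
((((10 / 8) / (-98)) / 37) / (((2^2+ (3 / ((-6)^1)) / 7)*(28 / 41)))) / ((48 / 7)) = -41 / 2188032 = -0.00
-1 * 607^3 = -223648543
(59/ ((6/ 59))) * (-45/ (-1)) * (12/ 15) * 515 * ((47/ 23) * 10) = 5055456300/ 23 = 219802447.83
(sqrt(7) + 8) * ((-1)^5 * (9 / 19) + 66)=1245 * sqrt(7) / 19 + 9960 / 19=697.58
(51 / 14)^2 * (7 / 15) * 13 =11271 / 140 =80.51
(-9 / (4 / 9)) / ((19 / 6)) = -243 / 38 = -6.39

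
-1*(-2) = 2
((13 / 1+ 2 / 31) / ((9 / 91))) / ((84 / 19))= 3705 / 124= 29.88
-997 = -997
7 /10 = 0.70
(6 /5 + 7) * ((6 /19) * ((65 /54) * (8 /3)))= 4264 /513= 8.31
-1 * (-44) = 44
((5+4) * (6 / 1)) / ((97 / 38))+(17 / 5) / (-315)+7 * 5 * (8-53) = -237390374 / 152775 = -1553.86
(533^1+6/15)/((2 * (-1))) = -2667/10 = -266.70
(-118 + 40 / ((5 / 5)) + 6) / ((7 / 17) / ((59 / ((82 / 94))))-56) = 3394152 / 2639609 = 1.29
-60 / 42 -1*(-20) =130 / 7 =18.57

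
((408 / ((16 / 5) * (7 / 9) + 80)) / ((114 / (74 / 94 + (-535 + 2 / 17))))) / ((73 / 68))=-21.59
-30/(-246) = 5/41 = 0.12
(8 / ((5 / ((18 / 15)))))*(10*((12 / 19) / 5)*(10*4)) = 9216 / 95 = 97.01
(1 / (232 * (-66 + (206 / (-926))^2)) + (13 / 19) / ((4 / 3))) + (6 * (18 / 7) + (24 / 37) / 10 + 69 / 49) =1967593296544823 / 112984673267480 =17.41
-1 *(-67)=67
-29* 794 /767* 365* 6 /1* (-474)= 23902369560 /767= 31163454.45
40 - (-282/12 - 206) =539/2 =269.50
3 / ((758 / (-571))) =-1713 / 758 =-2.26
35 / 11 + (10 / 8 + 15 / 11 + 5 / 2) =365 / 44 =8.30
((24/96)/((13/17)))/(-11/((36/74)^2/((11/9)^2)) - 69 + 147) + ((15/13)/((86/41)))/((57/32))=48751457/140505209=0.35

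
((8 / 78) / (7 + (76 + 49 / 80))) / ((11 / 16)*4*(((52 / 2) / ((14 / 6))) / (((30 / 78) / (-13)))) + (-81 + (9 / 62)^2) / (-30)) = -86105600 / 72513664127307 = -0.00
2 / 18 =1 / 9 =0.11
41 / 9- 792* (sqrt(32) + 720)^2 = -3695383255 / 9- 4561920* sqrt(2) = -417049668.58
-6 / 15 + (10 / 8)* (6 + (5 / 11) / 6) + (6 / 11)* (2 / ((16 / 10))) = 10397 / 1320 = 7.88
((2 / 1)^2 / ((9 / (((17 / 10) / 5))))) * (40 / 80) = 17 / 225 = 0.08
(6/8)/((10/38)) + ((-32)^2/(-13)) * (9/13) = -174687/3380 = -51.68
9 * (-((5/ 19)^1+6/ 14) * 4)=-3312/ 133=-24.90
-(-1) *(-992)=-992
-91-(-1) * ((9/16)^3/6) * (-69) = -762239/8192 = -93.05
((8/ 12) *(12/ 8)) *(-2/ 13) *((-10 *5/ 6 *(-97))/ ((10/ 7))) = -3395/ 39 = -87.05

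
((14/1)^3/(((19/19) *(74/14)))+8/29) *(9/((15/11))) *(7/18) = 7152376/5365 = 1333.15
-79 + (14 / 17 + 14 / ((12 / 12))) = -1091 / 17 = -64.18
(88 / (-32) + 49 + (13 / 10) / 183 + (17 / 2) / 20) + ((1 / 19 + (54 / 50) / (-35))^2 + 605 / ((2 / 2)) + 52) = 284735215651541 / 404635875000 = 703.68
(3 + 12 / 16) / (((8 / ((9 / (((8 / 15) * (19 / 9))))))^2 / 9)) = 33.69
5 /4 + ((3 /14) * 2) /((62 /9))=1139 /868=1.31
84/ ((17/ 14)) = 1176/ 17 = 69.18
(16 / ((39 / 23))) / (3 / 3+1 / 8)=2944 / 351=8.39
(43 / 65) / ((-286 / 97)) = -4171 / 18590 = -0.22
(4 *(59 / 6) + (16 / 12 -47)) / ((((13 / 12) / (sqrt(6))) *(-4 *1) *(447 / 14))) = 266 *sqrt(6) / 5811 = 0.11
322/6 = 161/3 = 53.67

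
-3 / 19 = -0.16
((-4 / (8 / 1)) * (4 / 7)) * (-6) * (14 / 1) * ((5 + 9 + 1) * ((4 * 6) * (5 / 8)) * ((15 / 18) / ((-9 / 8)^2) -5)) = -211000 / 9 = -23444.44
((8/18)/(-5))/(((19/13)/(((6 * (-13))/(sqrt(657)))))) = 1352 * sqrt(73)/62415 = 0.19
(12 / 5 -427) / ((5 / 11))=-23353 / 25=-934.12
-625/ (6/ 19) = -11875/ 6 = -1979.17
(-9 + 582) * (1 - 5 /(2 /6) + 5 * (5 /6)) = -11269 /2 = -5634.50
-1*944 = -944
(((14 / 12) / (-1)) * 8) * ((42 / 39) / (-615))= 392 / 23985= 0.02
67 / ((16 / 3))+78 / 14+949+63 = 1030.13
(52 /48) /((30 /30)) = 13 /12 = 1.08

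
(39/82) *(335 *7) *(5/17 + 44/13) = 4102.91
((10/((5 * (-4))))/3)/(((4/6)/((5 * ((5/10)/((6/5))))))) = -25/48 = -0.52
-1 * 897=-897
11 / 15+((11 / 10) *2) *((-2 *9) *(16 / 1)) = -9493 / 15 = -632.87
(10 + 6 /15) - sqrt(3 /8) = 52 /5 - sqrt(6) /4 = 9.79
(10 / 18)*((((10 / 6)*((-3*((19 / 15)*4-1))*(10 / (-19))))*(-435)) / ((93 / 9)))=-442250 / 1767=-250.28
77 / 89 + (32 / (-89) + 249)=249.51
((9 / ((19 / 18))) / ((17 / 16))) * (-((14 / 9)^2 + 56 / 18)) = -14336 / 323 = -44.38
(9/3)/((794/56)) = 84/397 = 0.21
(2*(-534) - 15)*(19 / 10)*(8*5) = -82308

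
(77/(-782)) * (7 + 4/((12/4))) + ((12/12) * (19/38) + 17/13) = 15053/15249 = 0.99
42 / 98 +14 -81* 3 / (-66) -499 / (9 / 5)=-359129 / 1386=-259.11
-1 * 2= -2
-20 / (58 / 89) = -890 / 29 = -30.69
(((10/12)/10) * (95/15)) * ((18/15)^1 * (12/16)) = 19/40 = 0.48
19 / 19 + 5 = 6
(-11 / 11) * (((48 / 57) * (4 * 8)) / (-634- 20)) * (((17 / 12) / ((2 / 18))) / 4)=272 / 2071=0.13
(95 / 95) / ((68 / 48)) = 12 / 17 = 0.71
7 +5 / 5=8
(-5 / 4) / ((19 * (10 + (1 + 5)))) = -5 / 1216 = -0.00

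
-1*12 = -12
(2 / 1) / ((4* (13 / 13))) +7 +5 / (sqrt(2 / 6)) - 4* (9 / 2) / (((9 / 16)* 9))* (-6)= 5* sqrt(3) +173 / 6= 37.49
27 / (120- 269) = -27 / 149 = -0.18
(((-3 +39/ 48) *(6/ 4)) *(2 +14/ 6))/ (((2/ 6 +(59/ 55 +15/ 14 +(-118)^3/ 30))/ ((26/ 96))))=2277275/ 32385981696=0.00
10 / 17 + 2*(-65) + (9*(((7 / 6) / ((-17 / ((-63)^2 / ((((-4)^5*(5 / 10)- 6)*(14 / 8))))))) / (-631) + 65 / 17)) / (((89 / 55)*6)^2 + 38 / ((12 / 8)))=-27812129931575 / 215390736916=-129.12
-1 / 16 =-0.06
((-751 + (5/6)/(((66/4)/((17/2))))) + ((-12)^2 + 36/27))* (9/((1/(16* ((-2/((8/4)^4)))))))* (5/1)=599185/11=54471.36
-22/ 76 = -11/ 38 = -0.29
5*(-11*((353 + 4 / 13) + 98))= -322685 / 13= -24821.92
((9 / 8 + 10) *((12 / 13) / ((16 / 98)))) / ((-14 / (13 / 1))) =-1869 / 32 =-58.41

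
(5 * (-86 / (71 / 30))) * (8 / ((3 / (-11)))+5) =313900 / 71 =4421.13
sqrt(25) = 5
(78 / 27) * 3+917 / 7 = 419 / 3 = 139.67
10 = 10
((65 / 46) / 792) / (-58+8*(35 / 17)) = -1105 / 25720992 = -0.00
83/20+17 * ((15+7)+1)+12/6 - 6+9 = 8003/20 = 400.15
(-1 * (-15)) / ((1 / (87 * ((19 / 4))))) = 24795 / 4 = 6198.75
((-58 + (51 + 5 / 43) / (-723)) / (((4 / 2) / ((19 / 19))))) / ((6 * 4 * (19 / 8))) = -902680 / 1772073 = -0.51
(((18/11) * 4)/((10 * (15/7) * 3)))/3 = 28/825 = 0.03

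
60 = 60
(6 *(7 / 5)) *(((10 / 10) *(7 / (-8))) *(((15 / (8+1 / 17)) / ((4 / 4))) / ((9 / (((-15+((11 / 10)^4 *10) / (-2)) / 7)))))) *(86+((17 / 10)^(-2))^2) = 1123829184261 / 2692324000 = 417.42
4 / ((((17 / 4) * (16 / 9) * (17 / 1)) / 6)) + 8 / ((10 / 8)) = 9518 / 1445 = 6.59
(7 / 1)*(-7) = -49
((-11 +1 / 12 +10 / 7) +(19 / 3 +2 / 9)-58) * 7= -15355 / 36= -426.53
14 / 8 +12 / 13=139 / 52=2.67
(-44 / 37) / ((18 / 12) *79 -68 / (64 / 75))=-704 / 22977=-0.03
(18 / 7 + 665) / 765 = 4673 / 5355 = 0.87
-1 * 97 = -97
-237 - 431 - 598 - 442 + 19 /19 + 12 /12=-1706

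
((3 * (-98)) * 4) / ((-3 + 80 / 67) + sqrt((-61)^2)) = -19.87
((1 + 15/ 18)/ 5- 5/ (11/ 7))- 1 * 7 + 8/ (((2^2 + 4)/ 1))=-2909/ 330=-8.82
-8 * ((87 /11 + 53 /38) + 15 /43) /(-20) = 3.86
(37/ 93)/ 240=37/ 22320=0.00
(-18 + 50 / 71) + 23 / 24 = -27839 / 1704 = -16.34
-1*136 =-136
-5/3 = -1.67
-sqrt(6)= -2.45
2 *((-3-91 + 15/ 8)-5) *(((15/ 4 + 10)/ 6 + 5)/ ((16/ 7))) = -317275/ 512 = -619.68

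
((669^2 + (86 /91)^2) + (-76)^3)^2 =5055178858247961 /68574961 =73717560.82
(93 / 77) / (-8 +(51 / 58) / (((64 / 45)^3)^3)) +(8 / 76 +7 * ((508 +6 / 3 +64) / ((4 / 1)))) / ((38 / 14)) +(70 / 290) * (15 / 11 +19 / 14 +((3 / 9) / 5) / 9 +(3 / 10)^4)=370.63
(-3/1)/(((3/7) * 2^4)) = -7/16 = -0.44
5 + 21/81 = 142/27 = 5.26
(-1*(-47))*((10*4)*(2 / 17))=3760 / 17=221.18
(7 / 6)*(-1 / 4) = -7 / 24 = -0.29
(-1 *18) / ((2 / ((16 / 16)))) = -9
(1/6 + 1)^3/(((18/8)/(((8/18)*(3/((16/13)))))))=4459/5832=0.76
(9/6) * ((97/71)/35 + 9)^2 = 756812166/6175225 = 122.56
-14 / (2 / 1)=-7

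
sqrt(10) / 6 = 0.53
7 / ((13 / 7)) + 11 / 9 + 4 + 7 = 15.99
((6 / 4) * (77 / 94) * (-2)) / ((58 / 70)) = -8085 / 2726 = -2.97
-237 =-237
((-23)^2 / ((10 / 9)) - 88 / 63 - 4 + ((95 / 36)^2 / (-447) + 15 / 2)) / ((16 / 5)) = 9695693437 / 64882944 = 149.43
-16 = -16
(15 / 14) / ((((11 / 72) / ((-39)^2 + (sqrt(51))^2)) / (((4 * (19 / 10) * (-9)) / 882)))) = -3225744 / 3773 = -854.95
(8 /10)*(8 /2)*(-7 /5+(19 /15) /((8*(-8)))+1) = -403 /300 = -1.34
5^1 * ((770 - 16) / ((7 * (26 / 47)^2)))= 320305 / 182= 1759.92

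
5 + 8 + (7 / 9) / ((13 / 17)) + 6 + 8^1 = 3278 / 117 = 28.02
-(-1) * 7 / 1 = 7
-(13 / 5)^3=-2197 / 125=-17.58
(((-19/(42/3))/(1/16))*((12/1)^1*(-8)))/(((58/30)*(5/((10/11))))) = 437760/2233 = 196.04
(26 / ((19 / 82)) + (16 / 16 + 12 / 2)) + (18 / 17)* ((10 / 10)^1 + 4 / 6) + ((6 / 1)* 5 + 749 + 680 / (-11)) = 2977972 / 3553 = 838.16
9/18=1/2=0.50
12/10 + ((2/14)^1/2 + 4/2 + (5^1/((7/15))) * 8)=6229/70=88.99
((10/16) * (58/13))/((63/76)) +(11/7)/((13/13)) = 4042/819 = 4.94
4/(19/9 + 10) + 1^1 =145/109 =1.33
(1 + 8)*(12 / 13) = 108 / 13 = 8.31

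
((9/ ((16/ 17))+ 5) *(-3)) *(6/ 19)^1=-2097/ 152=-13.80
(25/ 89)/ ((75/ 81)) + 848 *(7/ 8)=66065/ 89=742.30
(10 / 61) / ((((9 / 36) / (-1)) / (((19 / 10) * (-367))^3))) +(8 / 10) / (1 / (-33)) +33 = 339046299382 / 1525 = 222325442.22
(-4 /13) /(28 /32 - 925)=32 /96109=0.00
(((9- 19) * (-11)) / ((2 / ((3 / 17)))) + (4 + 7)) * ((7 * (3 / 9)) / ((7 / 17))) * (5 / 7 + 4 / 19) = 14432 / 133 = 108.51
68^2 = 4624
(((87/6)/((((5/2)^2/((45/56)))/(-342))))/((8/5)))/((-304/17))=39933/1792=22.28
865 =865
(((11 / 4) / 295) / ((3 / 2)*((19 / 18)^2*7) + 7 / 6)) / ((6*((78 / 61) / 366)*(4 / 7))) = 368379 / 6089980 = 0.06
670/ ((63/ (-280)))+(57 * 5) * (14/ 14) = -24235/ 9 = -2692.78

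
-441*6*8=-21168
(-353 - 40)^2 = 154449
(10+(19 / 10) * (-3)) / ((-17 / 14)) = -301 / 85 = -3.54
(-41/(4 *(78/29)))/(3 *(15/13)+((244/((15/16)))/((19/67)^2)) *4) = -2146145/7292372696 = -0.00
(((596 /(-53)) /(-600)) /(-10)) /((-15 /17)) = 2533 /1192500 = 0.00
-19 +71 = 52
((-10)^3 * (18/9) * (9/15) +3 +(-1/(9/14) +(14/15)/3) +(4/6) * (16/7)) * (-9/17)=376967/595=633.56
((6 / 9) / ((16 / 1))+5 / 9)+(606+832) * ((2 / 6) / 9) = 53.86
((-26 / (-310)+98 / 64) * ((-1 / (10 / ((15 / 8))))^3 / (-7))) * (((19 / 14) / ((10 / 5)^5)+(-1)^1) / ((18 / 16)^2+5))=-92791413 / 399192227840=-0.00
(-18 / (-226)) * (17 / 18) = 17 / 226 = 0.08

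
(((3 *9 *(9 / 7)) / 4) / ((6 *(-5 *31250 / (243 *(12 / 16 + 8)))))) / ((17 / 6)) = -59049 / 8500000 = -0.01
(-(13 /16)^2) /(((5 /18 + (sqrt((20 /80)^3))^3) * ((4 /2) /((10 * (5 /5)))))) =-15210 /1289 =-11.80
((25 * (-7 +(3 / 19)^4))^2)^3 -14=140631734794185167791199579076135862491109106 / 4898762930960846817716295277921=28707601648851.69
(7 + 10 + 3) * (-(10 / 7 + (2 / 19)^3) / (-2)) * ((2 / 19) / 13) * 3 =4118760 / 11859211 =0.35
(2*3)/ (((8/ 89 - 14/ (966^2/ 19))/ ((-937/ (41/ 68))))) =-2267858624976/ 21793181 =-104062.76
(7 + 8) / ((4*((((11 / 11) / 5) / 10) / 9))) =3375 / 2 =1687.50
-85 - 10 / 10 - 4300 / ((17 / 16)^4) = -288987606 / 83521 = -3460.06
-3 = -3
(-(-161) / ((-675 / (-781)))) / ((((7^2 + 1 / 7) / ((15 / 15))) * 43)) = 880187 / 9984600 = 0.09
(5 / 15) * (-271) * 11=-2981 / 3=-993.67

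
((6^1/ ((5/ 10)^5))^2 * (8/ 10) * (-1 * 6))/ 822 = -147456/ 685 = -215.26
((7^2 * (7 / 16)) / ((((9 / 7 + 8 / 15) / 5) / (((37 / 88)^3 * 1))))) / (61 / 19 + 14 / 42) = 519916321575 / 420680843264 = 1.24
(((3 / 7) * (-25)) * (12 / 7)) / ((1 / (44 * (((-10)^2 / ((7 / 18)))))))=-71280000 / 343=-207813.41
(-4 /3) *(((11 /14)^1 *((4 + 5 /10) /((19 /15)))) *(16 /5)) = -1584 /133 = -11.91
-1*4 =-4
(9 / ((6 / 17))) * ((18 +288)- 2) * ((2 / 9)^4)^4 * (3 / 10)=84672512 / 1029455660473245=0.00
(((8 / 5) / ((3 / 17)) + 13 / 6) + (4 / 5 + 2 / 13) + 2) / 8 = 5533 / 3120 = 1.77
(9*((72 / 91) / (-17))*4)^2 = 6718464 / 2393209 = 2.81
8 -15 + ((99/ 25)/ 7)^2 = -204574/ 30625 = -6.68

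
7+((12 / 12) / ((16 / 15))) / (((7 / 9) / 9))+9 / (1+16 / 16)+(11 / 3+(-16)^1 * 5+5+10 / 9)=-48257 / 1008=-47.87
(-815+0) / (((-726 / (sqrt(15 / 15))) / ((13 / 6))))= 10595 / 4356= 2.43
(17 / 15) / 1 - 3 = -28 / 15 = -1.87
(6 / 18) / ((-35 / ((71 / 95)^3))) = -357911 / 90024375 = -0.00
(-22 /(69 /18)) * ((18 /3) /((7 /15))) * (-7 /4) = 2970 /23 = 129.13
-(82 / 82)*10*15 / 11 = -150 / 11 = -13.64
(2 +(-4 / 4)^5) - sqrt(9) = -2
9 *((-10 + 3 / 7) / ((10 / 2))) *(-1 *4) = 2412 / 35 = 68.91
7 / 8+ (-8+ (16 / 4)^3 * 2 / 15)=169 / 120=1.41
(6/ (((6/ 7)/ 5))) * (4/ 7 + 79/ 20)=633/ 4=158.25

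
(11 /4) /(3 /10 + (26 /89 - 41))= -4895 /71926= -0.07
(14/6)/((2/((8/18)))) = 14/27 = 0.52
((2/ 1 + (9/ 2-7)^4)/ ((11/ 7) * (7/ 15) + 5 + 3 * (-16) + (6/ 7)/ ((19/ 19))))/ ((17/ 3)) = -206955/ 1182656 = -0.17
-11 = -11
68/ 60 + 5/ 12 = 31/ 20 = 1.55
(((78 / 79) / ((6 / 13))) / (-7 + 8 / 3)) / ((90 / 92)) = -0.50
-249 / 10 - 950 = -9749 / 10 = -974.90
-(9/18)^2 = -1/4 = -0.25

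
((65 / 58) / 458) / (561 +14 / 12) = 195 / 44800186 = 0.00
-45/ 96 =-15/ 32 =-0.47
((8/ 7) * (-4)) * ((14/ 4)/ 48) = -1/ 3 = -0.33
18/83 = 0.22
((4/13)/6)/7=2/273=0.01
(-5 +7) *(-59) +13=-105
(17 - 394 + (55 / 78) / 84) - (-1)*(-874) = -8196497 / 6552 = -1250.99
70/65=1.08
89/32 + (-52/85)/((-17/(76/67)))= 8742999/3098080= 2.82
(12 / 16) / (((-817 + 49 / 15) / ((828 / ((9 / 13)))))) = -13455 / 12206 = -1.10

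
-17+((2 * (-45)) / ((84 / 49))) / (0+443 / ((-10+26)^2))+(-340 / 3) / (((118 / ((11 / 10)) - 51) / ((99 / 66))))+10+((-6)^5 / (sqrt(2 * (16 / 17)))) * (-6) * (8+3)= -11067289 / 274217+64152 * sqrt(34)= 374026.87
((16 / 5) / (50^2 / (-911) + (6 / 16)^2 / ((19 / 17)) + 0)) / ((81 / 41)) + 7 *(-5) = -41842947031 / 1174749885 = -35.62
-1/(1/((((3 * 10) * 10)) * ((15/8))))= -1125/2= -562.50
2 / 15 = 0.13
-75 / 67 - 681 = -45702 / 67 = -682.12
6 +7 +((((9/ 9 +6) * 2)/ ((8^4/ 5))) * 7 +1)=28917/ 2048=14.12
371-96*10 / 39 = 4503 / 13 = 346.38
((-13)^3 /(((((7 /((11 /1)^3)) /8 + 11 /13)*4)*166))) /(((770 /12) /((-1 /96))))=3455881 /5448339120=0.00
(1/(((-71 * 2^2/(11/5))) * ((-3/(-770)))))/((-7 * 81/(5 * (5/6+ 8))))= 32065/207036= 0.15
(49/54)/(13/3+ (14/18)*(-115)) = -49/4596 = -0.01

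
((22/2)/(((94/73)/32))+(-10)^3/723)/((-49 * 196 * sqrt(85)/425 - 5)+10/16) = 785578840000/28643813551017 - 579664762880 * sqrt(85)/4091973364431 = -1.28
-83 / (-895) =83 / 895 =0.09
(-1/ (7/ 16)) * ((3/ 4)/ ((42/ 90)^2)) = -2700/ 343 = -7.87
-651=-651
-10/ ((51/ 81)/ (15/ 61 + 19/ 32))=-221265/ 16592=-13.34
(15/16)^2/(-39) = -75/3328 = -0.02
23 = 23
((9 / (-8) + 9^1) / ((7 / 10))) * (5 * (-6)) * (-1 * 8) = 2700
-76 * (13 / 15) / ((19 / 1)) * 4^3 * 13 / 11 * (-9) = 2359.85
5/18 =0.28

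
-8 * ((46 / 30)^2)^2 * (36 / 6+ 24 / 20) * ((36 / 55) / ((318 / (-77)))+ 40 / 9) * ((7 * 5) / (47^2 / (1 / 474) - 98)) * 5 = -80094971656 / 351143251875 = -0.23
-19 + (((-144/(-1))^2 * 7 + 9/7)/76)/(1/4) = 1013546/133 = 7620.65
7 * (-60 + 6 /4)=-819 /2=-409.50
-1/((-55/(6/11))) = 6/605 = 0.01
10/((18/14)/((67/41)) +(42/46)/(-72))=517776/40081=12.92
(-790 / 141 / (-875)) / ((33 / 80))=2528 / 162855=0.02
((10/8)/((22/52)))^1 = 65/22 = 2.95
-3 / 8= -0.38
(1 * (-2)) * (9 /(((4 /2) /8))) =-72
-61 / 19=-3.21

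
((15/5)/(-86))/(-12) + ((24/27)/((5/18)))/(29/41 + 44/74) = 8359443/3397000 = 2.46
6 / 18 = 0.33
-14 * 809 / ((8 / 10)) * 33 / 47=-934395 / 94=-9940.37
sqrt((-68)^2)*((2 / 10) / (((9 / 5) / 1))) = 68 / 9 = 7.56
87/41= 2.12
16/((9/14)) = 224/9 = 24.89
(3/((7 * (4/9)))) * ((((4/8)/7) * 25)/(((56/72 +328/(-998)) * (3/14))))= 1010475/56476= 17.89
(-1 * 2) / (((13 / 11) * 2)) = -11 / 13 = -0.85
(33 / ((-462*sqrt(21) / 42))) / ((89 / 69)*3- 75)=23*sqrt(21) / 11452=0.01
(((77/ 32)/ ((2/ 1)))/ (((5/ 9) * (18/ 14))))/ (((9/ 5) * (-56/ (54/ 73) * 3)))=-77/ 18688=-0.00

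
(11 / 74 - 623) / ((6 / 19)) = -875729 / 444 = -1972.36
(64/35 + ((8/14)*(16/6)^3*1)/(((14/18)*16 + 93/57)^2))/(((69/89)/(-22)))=-747727806848/13991662335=-53.44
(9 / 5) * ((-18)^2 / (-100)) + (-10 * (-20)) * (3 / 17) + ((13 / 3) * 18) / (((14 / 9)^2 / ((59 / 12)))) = 156561819 / 833000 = 187.95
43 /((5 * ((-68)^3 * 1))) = -43 /1572160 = -0.00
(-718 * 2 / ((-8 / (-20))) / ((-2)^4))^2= 3222025 / 64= 50344.14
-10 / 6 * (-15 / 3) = 8.33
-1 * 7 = -7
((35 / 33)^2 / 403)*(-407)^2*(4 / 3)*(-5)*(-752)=25222456000 / 10881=2318027.39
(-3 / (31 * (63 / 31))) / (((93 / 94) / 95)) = -8930 / 1953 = -4.57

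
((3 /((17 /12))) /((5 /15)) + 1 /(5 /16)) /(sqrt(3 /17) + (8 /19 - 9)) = -179626 /160925 - 20938* sqrt(51) /2735725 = -1.17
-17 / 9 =-1.89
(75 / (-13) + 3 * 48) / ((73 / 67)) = 120399 / 949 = 126.87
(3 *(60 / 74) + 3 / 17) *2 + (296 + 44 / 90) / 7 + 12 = 59.57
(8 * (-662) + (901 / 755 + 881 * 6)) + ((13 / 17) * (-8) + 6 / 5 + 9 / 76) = -13271961 / 975460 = -13.61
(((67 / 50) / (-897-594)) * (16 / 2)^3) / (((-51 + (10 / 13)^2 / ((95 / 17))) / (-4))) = -0.04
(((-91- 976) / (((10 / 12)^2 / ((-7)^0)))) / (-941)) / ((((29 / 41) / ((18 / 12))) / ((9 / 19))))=21261042 / 12962275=1.64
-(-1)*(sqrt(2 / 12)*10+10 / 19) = 10 / 19+5*sqrt(6) / 3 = 4.61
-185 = -185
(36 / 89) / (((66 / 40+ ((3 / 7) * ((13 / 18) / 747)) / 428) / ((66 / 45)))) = 3545011008 / 9859567651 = 0.36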